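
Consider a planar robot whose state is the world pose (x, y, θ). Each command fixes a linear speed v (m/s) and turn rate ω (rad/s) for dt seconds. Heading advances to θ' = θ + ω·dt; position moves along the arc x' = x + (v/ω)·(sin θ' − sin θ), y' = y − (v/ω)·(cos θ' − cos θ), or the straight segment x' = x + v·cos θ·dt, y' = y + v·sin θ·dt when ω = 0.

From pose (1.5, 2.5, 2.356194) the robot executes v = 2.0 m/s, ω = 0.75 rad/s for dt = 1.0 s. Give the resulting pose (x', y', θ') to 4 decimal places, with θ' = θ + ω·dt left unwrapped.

θ' = 2.3562 + 0.75·1.0 = 3.1062
R = v/ω = 2.0/0.75 = 2.6667
x' = 1.5 + 2.6667·(sin 3.1062 − sin 2.3562) = -0.2912
y' = 2.5 − 2.6667·(cos 3.1062 − cos 2.3562) = 3.2794

(-0.2912, 3.2794, 3.1062)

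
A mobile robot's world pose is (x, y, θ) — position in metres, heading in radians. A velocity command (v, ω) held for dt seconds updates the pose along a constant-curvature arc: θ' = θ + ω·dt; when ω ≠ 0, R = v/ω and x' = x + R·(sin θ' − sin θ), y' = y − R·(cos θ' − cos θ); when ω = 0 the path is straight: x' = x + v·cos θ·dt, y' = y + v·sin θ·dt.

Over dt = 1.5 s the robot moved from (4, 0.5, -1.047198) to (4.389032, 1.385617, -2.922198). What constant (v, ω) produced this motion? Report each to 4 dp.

v = -0.7500, ω = -1.2500

Δθ = -2.922198 − -1.047198 = -1.875000
ω = Δθ/dt = -1.875000/1.5 = -1.2500
R = −Δy/(cos θ' − cos θ) = 0.6000
v = R·ω = 0.6000·-1.2500 = -0.7500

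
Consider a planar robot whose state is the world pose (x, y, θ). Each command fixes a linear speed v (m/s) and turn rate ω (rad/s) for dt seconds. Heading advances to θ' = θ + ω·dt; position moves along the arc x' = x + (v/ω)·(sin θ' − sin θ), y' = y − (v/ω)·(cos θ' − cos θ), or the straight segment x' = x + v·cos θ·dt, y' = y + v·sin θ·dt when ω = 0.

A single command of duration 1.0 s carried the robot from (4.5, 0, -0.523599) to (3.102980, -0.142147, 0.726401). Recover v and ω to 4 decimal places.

Δθ = 0.726401 − -0.523599 = 1.250000
ω = Δθ/dt = 1.250000/1.0 = 1.2500
R = Δx/(sin θ' − sin θ) = -1.2000
v = R·ω = -1.2000·1.2500 = -1.5000

v = -1.5000, ω = 1.2500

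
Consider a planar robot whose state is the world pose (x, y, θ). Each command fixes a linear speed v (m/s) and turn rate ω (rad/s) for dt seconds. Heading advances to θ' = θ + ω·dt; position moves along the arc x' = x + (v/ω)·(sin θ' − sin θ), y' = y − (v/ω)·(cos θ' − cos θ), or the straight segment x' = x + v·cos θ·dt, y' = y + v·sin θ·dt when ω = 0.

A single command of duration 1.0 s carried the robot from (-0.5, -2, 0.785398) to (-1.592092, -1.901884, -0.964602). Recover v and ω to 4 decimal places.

v = -1.2500, ω = -1.7500

Δθ = -0.964602 − 0.785398 = -1.750000
ω = Δθ/dt = -1.750000/1.0 = -1.7500
R = Δx/(sin θ' − sin θ) = 0.7143
v = R·ω = 0.7143·-1.7500 = -1.2500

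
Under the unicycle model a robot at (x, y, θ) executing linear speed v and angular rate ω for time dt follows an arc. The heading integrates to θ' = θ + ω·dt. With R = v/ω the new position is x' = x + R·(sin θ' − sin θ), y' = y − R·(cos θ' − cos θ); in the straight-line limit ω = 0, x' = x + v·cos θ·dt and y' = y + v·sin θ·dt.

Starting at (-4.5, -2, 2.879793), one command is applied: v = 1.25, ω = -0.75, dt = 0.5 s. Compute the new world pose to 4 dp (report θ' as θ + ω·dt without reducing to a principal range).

θ' = 2.8798 + -0.75·0.5 = 2.5048
R = v/ω = 1.25/-0.75 = -1.6667
x' = -4.5 + -1.6667·(sin 2.5048 − sin 2.8798) = -5.0597
y' = -2 − -1.6667·(cos 2.5048 − cos 2.8798) = -1.7301

(-5.0597, -1.7301, 2.5048)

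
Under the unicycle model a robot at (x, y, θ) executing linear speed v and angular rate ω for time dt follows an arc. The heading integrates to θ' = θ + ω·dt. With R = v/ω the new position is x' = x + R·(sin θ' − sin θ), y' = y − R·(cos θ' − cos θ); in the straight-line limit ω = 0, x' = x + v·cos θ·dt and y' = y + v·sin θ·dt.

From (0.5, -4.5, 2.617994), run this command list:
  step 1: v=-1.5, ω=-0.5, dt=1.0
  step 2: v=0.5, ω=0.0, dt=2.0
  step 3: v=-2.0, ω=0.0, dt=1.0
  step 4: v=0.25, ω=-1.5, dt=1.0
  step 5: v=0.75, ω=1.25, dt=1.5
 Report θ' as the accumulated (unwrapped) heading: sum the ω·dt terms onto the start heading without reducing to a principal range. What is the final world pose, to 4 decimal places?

step 1: θ'=2.1180 (R=3.0000) → pose (1.5620, -5.5372, 2.1180)
step 2: θ'=2.1180 (straight) → pose (1.0417, -4.6832, 2.1180)
step 3: θ'=2.1180 (straight) → pose (2.0823, -6.3912, 2.1180)
step 4: θ'=0.6180 (R=-0.1667) → pose (2.1280, -6.1686, 0.6180)
step 5: θ'=2.4930 (R=0.6000) → pose (2.1428, -5.2014, 2.4930)

(2.1428, -5.2014, 2.4930)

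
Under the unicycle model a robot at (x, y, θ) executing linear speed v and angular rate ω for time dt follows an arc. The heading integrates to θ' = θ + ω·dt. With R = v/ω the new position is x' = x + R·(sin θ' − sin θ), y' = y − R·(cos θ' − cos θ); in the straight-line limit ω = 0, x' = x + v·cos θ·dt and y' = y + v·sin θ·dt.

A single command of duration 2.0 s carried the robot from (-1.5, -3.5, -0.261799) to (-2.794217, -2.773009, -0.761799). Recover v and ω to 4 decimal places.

v = -0.7500, ω = -0.2500

Δθ = -0.761799 − -0.261799 = -0.500000
ω = Δθ/dt = -0.500000/2.0 = -0.2500
R = Δx/(sin θ' − sin θ) = 3.0000
v = R·ω = 3.0000·-0.2500 = -0.7500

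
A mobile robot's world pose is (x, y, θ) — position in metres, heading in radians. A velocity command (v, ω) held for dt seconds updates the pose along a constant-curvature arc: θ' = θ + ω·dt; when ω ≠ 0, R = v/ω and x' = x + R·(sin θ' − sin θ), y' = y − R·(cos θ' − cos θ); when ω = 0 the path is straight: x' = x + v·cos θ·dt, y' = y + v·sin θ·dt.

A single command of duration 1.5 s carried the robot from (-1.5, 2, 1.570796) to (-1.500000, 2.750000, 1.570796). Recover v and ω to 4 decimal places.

Δθ = 1.570796 − 1.570796 = 0.000000
ω = Δθ/dt = 0.000000/1.5 = 0.0000
ω = 0 → v = (Δx·cos θ + Δy·sin θ)/dt = 0.5000

v = 0.5000, ω = 0.0000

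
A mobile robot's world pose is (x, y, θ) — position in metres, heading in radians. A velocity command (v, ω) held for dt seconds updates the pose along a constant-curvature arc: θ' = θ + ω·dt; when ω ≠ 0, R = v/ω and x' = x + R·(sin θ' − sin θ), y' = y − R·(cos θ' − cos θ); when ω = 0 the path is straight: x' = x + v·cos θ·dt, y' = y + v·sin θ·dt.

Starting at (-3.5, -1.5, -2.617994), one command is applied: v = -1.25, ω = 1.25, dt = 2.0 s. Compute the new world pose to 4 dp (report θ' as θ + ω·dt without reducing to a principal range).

θ' = -2.6180 + 1.25·2.0 = -0.1180
R = v/ω = -1.25/1.25 = -1.0000
x' = -3.5 + -1.0000·(sin -0.1180 − sin -2.6180) = -3.8823
y' = -1.5 − -1.0000·(cos -0.1180 − cos -2.6180) = 0.3591

(-3.8823, 0.3591, -0.1180)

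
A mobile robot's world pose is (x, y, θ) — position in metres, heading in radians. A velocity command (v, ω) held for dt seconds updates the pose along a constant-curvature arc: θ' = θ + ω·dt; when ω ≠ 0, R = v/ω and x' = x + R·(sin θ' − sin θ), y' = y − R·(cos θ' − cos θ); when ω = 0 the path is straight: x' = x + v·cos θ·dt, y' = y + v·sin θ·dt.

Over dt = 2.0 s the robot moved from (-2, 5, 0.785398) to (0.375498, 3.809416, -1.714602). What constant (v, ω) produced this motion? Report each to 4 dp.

Δθ = -1.714602 − 0.785398 = -2.500000
ω = Δθ/dt = -2.500000/2.0 = -1.2500
R = Δx/(sin θ' − sin θ) = -1.4000
v = R·ω = -1.4000·-1.2500 = 1.7500

v = 1.7500, ω = -1.2500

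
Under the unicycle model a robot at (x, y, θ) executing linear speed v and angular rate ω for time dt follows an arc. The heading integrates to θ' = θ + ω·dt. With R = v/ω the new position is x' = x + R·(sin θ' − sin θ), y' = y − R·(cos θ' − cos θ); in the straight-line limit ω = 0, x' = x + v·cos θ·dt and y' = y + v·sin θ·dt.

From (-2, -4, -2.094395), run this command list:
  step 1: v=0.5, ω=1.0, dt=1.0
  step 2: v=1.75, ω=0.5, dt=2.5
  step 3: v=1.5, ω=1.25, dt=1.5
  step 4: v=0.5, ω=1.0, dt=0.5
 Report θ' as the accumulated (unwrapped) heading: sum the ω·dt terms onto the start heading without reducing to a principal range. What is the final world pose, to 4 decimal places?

(2.3695, -4.4263, 2.5306)

step 1: θ'=-1.0944 (R=0.5000) → pose (-2.0113, -4.4793, -1.0944)
step 2: θ'=0.1556 (R=3.5000) → pose (1.6414, -6.3320, 0.1556)
step 3: θ'=2.0306 (R=1.2000) → pose (2.5308, -4.6139, 2.0306)
step 4: θ'=2.5306 (R=0.5000) → pose (2.3695, -4.4263, 2.5306)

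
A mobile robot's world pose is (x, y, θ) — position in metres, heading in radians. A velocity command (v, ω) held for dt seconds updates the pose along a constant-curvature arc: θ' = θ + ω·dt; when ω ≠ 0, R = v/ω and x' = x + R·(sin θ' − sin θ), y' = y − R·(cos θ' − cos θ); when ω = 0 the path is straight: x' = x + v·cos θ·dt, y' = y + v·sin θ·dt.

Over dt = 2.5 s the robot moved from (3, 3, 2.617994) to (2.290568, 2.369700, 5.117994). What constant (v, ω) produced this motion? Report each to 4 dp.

v = 0.5000, ω = 1.0000

Δθ = 5.117994 − 2.617994 = 2.500000
ω = Δθ/dt = 2.500000/2.5 = 1.0000
R = Δx/(sin θ' − sin θ) = 0.5000
v = R·ω = 0.5000·1.0000 = 0.5000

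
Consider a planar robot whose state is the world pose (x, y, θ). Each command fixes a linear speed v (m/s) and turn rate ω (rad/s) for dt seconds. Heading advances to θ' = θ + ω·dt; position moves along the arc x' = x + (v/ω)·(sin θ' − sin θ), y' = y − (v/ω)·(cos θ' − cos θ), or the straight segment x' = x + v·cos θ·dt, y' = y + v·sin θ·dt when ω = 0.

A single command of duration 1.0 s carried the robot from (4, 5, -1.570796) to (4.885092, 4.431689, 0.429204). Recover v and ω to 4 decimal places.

Δθ = 0.429204 − -1.570796 = 2.000000
ω = Δθ/dt = 2.000000/1.0 = 2.0000
R = Δx/(sin θ' − sin θ) = 0.6250
v = R·ω = 0.6250·2.0000 = 1.2500

v = 1.2500, ω = 2.0000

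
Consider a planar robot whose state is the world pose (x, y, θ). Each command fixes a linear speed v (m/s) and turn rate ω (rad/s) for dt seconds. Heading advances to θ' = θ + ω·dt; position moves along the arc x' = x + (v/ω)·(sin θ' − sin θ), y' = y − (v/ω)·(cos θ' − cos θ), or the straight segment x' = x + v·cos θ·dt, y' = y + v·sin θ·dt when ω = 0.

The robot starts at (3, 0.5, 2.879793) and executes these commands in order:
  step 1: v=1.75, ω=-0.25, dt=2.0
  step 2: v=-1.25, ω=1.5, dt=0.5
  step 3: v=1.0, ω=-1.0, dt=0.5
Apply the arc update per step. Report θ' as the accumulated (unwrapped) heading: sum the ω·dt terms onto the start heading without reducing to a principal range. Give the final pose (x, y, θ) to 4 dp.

step 1: θ'=2.3798 (R=-7.0000) → pose (-0.0198, 2.1963, 2.3798)
step 2: θ'=3.1298 (R=-0.8333) → pose (0.5455, 1.9660, 3.1298)
step 3: θ'=2.6298 (R=-1.0000) → pose (0.0676, 2.0941, 2.6298)

(0.0676, 2.0941, 2.6298)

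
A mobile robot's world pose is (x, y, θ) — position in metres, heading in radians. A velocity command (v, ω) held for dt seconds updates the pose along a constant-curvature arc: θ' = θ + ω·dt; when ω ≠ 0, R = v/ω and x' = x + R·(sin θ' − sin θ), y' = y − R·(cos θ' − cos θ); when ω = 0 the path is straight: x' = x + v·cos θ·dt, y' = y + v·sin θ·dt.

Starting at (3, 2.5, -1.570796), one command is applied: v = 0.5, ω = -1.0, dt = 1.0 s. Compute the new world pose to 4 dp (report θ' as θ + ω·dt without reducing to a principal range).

(2.7702, 2.0793, -2.5708)

θ' = -1.5708 + -1.0·1.0 = -2.5708
R = v/ω = 0.5/-1.0 = -0.5000
x' = 3 + -0.5000·(sin -2.5708 − sin -1.5708) = 2.7702
y' = 2.5 − -0.5000·(cos -2.5708 − cos -1.5708) = 2.0793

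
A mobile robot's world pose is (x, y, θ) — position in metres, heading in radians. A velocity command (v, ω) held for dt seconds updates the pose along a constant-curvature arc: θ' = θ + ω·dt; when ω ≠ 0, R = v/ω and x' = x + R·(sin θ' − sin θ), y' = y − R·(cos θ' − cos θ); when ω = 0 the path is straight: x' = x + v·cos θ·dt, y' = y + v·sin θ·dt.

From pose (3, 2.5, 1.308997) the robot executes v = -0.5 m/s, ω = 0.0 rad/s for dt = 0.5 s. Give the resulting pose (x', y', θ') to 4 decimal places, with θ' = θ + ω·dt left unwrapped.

(2.9353, 2.2585, 1.3090)

θ' = 1.3090 + 0.0·0.5 = 1.3090
ω = 0 → straight: x' = 3 + -0.5·cos(1.3090)·0.5 = 2.9353
y' = 2.5 + -0.5·sin(1.3090)·0.5 = 2.2585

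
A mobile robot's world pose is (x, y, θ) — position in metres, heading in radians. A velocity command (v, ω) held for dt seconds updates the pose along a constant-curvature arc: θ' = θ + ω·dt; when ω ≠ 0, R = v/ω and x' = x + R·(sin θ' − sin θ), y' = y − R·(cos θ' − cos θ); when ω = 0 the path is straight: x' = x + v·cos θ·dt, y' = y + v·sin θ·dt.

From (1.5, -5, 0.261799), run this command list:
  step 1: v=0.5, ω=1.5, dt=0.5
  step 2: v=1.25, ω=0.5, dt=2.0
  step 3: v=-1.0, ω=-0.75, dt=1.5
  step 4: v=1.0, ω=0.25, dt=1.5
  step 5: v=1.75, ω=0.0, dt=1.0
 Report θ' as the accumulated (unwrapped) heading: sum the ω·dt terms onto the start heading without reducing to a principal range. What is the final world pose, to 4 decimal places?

(2.9078, -0.8952, 1.2618)

step 1: θ'=1.0118 (R=0.3333) → pose (1.6963, -4.8548, 1.0118)
step 2: θ'=2.0118 (R=2.5000) → pose (1.8377, -2.4618, 2.0118)
step 3: θ'=0.8868 (R=1.3333) → pose (1.6653, -3.8735, 0.8868)
step 4: θ'=1.2618 (R=4.0000) → pose (2.3756, -2.5623, 1.2618)
step 5: θ'=1.2618 (straight) → pose (2.9078, -0.8952, 1.2618)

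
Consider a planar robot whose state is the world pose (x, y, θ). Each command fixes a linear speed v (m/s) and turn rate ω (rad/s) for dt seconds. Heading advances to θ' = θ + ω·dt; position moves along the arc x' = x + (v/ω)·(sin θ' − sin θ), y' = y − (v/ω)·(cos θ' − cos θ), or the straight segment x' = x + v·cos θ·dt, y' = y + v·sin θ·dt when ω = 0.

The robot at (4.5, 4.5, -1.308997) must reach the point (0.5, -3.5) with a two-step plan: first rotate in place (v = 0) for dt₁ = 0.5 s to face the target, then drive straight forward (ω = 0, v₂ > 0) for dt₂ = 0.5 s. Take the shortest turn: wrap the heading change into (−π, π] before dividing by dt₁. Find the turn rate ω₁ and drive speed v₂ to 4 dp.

heading to target = atan2(-3.5−4.5, 0.5−4.5) = -2.0344
Δθ = wrap(-2.0344 − -1.3090) = -0.7254; ω₁ = Δθ/dt₁ = -1.4509
distance = √((0.5−4.5)² + (-3.5−4.5)²) = 8.9443; v₂ = distance/dt₂ = 17.8885

ω₁ = -1.4509, v₂ = 17.8885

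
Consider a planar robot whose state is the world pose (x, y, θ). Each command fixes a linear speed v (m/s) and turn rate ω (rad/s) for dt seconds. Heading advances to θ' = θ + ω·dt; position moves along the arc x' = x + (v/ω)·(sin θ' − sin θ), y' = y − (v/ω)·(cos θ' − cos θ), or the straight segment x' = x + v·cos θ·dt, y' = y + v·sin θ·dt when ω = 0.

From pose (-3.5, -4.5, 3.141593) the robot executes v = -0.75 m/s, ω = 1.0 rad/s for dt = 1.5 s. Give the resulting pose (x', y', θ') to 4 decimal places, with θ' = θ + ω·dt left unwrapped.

θ' = 3.1416 + 1.0·1.5 = 4.6416
R = v/ω = -0.75/1.0 = -0.7500
x' = -3.5 + -0.7500·(sin 4.6416 − sin 3.1416) = -2.7519
y' = -4.5 − -0.7500·(cos 4.6416 − cos 3.1416) = -3.8031

(-2.7519, -3.8031, 4.6416)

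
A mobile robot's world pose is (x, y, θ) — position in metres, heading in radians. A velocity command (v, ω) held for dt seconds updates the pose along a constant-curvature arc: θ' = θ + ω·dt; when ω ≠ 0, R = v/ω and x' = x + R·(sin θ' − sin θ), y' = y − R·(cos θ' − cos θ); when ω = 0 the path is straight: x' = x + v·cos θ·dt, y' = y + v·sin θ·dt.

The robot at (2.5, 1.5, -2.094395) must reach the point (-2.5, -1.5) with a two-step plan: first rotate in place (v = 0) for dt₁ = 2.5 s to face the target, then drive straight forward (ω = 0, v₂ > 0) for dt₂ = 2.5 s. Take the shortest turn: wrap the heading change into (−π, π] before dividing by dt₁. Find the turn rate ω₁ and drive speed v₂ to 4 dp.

ω₁ = -0.2027, v₂ = 2.3324

heading to target = atan2(-1.5−1.5, -2.5−2.5) = -2.6012
Δθ = wrap(-2.6012 − -2.0944) = -0.5068; ω₁ = Δθ/dt₁ = -0.2027
distance = √((-2.5−2.5)² + (-1.5−1.5)²) = 5.8310; v₂ = distance/dt₂ = 2.3324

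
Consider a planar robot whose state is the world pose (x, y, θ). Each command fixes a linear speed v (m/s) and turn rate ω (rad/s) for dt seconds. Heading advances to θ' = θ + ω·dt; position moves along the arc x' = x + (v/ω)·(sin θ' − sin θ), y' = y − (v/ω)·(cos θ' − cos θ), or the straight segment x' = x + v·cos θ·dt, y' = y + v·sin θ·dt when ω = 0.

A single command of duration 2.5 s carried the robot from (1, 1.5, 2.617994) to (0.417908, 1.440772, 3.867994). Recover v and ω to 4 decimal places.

Δθ = 3.867994 − 2.617994 = 1.250000
ω = Δθ/dt = 1.250000/2.5 = 0.5000
R = Δx/(sin θ' − sin θ) = 0.5000
v = R·ω = 0.5000·0.5000 = 0.2500

v = 0.2500, ω = 0.5000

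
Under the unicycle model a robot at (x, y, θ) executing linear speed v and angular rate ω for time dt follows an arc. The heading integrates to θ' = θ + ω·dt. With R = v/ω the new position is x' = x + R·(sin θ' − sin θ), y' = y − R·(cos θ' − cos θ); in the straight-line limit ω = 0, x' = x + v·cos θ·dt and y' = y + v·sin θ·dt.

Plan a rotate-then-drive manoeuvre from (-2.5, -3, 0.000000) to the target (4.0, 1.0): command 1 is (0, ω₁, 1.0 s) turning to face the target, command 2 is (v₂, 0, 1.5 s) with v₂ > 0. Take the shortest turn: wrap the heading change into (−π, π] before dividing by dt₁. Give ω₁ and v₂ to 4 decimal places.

heading to target = atan2(1−-3, 4−-2.5) = 0.5517
Δθ = wrap(0.5517 − 0.0000) = 0.5517; ω₁ = Δθ/dt₁ = 0.5517
distance = √((4−-2.5)² + (1−-3)²) = 7.6322; v₂ = distance/dt₂ = 5.0881

ω₁ = 0.5517, v₂ = 5.0881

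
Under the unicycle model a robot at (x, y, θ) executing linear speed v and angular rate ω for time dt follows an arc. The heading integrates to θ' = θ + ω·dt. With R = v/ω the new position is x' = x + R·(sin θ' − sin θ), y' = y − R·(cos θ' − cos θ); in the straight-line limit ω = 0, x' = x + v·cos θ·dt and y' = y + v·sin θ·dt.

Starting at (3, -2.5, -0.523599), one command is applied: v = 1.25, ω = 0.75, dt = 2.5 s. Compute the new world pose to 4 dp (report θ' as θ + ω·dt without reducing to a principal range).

(5.4600, -1.4194, 1.3514)

θ' = -0.5236 + 0.75·2.5 = 1.3514
R = v/ω = 1.25/0.75 = 1.6667
x' = 3 + 1.6667·(sin 1.3514 − sin -0.5236) = 5.4600
y' = -2.5 − 1.6667·(cos 1.3514 − cos -0.5236) = -1.4194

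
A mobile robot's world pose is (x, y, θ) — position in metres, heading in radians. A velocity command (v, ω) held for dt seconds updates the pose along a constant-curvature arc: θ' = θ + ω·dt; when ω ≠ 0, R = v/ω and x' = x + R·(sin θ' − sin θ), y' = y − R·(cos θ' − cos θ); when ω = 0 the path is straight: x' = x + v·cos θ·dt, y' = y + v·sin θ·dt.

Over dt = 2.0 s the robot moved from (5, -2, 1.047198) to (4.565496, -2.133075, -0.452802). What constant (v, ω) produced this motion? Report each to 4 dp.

v = -0.2500, ω = -0.7500

Δθ = -0.452802 − 1.047198 = -1.500000
ω = Δθ/dt = -1.500000/2.0 = -0.7500
R = Δx/(sin θ' − sin θ) = 0.3333
v = R·ω = 0.3333·-0.7500 = -0.2500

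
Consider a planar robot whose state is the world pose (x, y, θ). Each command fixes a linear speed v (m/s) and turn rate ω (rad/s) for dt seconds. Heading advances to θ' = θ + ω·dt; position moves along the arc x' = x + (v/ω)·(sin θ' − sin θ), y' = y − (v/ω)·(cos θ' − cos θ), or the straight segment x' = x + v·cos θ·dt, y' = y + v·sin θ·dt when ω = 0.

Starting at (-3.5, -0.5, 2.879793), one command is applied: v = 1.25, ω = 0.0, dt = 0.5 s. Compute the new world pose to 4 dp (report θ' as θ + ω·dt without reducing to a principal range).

θ' = 2.8798 + 0.0·0.5 = 2.8798
ω = 0 → straight: x' = -3.5 + 1.25·cos(2.8798)·0.5 = -4.1037
y' = -0.5 + 1.25·sin(2.8798)·0.5 = -0.3382

(-4.1037, -0.3382, 2.8798)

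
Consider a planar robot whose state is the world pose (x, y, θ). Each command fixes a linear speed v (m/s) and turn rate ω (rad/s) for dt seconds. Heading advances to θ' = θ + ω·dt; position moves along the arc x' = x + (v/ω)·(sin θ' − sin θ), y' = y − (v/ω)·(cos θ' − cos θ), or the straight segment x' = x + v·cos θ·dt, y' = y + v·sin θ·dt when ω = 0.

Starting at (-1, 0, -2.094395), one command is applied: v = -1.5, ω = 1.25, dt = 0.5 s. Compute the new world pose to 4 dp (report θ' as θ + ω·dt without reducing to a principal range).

(-0.8454, 0.7215, -1.4694)

θ' = -2.0944 + 1.25·0.5 = -1.4694
R = v/ω = -1.5/1.25 = -1.2000
x' = -1 + -1.2000·(sin -1.4694 − sin -2.0944) = -0.8454
y' = 0 − -1.2000·(cos -1.4694 − cos -2.0944) = 0.7215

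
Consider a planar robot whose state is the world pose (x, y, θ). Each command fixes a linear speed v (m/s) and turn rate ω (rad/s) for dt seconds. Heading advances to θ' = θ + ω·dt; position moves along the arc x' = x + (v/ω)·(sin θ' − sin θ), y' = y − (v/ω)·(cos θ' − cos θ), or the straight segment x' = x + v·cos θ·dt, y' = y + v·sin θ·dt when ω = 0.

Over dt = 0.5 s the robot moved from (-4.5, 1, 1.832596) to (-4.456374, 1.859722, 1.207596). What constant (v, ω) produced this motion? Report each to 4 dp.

Δθ = 1.207596 − 1.832596 = -0.625000
ω = Δθ/dt = -0.625000/0.5 = -1.2500
R = −Δy/(cos θ' − cos θ) = -1.4000
v = R·ω = -1.4000·-1.2500 = 1.7500

v = 1.7500, ω = -1.2500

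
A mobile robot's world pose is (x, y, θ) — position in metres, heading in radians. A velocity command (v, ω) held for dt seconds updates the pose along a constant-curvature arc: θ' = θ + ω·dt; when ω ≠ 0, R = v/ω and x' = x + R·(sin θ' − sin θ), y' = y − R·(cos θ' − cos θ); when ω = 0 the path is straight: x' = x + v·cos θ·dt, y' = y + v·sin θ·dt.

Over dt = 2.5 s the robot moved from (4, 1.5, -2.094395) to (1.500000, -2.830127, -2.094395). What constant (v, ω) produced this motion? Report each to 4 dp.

v = 2.0000, ω = 0.0000

Δθ = -2.094395 − -2.094395 = 0.000000
ω = Δθ/dt = 0.000000/2.5 = 0.0000
ω = 0 → v = (Δx·cos θ + Δy·sin θ)/dt = 2.0000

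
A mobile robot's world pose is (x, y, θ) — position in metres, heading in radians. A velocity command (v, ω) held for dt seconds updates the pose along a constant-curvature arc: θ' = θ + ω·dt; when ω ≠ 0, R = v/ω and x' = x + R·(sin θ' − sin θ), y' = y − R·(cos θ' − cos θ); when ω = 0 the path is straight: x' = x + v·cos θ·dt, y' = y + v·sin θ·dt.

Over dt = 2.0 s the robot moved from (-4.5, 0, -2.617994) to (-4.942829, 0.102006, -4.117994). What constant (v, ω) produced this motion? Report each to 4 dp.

Δθ = -4.117994 − -2.617994 = -1.500000
ω = Δθ/dt = -1.500000/2.0 = -0.7500
R = Δx/(sin θ' − sin θ) = -0.3333
v = R·ω = -0.3333·-0.7500 = 0.2500

v = 0.2500, ω = -0.7500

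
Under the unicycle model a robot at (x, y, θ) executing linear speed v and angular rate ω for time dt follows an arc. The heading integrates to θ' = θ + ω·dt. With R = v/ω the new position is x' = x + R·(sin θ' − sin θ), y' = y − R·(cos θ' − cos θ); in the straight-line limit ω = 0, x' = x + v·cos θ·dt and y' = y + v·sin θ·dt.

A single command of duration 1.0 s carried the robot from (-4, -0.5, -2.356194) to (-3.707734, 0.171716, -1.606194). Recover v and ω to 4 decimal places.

v = -0.7500, ω = 0.7500

Δθ = -1.606194 − -2.356194 = 0.750000
ω = Δθ/dt = 0.750000/1.0 = 0.7500
R = −Δy/(cos θ' − cos θ) = -1.0000
v = R·ω = -1.0000·0.7500 = -0.7500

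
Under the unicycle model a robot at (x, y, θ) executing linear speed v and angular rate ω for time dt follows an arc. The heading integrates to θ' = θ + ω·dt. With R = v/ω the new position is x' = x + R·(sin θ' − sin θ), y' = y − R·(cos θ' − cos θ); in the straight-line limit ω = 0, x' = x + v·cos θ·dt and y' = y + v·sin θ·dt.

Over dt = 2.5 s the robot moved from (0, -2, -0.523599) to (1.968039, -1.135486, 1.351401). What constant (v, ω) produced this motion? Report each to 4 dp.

Δθ = 1.351401 − -0.523599 = 1.875000
ω = Δθ/dt = 1.875000/2.5 = 0.7500
R = Δx/(sin θ' − sin θ) = 1.3333
v = R·ω = 1.3333·0.7500 = 1.0000

v = 1.0000, ω = 0.7500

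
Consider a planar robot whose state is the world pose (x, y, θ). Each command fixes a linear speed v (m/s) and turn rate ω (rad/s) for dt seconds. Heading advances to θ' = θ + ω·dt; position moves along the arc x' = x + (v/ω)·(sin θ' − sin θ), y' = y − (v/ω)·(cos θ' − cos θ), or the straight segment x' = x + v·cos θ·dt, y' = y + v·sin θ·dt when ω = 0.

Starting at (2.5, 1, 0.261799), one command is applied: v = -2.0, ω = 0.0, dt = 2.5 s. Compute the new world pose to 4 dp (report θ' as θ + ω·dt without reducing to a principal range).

θ' = 0.2618 + 0.0·2.5 = 0.2618
ω = 0 → straight: x' = 2.5 + -2.0·cos(0.2618)·2.5 = -2.3296
y' = 1 + -2.0·sin(0.2618)·2.5 = -0.2941

(-2.3296, -0.2941, 0.2618)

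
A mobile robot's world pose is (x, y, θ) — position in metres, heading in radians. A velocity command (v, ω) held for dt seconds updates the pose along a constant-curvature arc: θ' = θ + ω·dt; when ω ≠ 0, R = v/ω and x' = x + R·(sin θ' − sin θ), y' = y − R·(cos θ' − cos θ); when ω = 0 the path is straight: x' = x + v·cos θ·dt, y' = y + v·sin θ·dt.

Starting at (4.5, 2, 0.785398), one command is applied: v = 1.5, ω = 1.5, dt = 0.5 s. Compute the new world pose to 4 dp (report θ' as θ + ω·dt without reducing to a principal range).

(4.7923, 2.6717, 1.5354)

θ' = 0.7854 + 1.5·0.5 = 1.5354
R = v/ω = 1.5/1.5 = 1.0000
x' = 4.5 + 1.0000·(sin 1.5354 − sin 0.7854) = 4.7923
y' = 2 − 1.0000·(cos 1.5354 − cos 0.7854) = 2.6717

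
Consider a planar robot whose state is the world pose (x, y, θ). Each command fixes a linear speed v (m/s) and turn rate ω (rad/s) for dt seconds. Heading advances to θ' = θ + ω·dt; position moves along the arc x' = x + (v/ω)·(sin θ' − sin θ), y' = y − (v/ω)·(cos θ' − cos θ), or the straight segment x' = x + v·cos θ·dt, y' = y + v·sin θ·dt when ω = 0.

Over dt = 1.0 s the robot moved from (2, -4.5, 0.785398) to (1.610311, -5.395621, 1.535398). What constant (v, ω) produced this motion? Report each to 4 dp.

v = -1.0000, ω = 0.7500

Δθ = 1.535398 − 0.785398 = 0.750000
ω = Δθ/dt = 0.750000/1.0 = 0.7500
R = −Δy/(cos θ' − cos θ) = -1.3333
v = R·ω = -1.3333·0.7500 = -1.0000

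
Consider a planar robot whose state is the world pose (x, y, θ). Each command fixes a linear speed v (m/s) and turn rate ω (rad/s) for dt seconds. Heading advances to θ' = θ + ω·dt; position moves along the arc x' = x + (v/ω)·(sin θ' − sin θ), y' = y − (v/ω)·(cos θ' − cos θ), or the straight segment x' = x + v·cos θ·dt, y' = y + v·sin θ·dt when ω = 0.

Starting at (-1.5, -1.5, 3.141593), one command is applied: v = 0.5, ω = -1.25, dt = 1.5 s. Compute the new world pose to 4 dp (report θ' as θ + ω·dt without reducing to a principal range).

(-1.8816, -0.9802, 1.2666)

θ' = 3.1416 + -1.25·1.5 = 1.2666
R = v/ω = 0.5/-1.25 = -0.4000
x' = -1.5 + -0.4000·(sin 1.2666 − sin 3.1416) = -1.8816
y' = -1.5 − -0.4000·(cos 1.2666 − cos 3.1416) = -0.9802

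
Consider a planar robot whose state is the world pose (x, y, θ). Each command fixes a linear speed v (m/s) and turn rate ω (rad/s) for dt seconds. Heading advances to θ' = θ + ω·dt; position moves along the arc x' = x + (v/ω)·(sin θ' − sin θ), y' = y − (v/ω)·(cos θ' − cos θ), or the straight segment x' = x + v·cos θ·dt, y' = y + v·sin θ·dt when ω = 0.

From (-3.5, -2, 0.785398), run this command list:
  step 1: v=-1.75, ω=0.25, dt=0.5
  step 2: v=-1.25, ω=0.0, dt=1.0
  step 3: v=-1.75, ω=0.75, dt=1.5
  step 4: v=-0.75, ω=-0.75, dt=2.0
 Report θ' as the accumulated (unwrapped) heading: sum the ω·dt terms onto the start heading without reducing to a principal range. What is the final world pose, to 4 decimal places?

(-5.4724, -7.4279, 0.5354)

step 1: θ'=0.9104 (R=-7.0000) → pose (-4.0785, -2.6557, 0.9104)
step 2: θ'=0.9104 (straight) → pose (-4.8453, -3.6429, 0.9104)
step 3: θ'=2.0354 (R=-2.3333) → pose (-5.0885, -6.1197, 2.0354)
step 4: θ'=0.5354 (R=1.0000) → pose (-5.4724, -7.4279, 0.5354)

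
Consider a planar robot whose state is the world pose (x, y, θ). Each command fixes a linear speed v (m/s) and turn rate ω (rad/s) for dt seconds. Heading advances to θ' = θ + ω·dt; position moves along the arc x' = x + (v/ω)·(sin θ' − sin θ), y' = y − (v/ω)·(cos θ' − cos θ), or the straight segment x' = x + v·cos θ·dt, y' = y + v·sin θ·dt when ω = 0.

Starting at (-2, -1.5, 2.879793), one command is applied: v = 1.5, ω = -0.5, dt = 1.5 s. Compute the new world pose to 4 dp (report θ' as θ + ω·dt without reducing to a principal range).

θ' = 2.8798 + -0.5·1.5 = 2.1298
R = v/ω = 1.5/-0.5 = -3.0000
x' = -2 + -3.0000·(sin 2.1298 − sin 2.8798) = -3.7669
y' = -1.5 − -3.0000·(cos 2.1298 − cos 2.8798) = -0.1932

(-3.7669, -0.1932, 2.1298)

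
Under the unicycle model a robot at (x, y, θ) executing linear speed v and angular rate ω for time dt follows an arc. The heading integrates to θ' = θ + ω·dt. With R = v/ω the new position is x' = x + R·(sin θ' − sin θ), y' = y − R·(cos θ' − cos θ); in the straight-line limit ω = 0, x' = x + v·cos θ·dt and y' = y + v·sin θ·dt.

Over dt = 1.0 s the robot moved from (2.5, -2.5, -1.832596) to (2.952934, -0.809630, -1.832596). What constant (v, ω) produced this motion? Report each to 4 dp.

v = -1.7500, ω = 0.0000

Δθ = -1.832596 − -1.832596 = 0.000000
ω = Δθ/dt = 0.000000/1.0 = 0.0000
ω = 0 → v = (Δx·cos θ + Δy·sin θ)/dt = -1.7500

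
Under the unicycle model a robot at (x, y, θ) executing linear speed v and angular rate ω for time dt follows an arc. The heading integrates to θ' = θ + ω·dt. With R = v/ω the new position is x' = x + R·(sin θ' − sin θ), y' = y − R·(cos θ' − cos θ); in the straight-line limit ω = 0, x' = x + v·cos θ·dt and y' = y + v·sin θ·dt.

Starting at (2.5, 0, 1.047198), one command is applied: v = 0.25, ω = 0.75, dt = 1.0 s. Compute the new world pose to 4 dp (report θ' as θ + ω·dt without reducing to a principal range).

θ' = 1.0472 + 0.75·1.0 = 1.7972
R = v/ω = 0.25/0.75 = 0.3333
x' = 2.5 + 0.3333·(sin 1.7972 − sin 1.0472) = 2.5362
y' = 0 − 0.3333·(cos 1.7972 − cos 1.0472) = 0.2415

(2.5362, 0.2415, 1.7972)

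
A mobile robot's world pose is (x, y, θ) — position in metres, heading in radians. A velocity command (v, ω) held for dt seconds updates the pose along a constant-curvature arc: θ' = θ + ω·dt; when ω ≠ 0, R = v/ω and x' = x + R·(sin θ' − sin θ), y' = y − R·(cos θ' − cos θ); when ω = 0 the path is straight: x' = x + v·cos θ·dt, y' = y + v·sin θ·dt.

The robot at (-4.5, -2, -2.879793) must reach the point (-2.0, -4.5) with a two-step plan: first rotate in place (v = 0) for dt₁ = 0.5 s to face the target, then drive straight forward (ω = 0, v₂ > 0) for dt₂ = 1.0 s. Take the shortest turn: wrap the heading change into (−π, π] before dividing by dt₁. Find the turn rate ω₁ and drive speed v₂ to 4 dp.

heading to target = atan2(-4.5−-2, -2−-4.5) = -0.7854
Δθ = wrap(-0.7854 − -2.8798) = 2.0944; ω₁ = Δθ/dt₁ = 4.1888
distance = √((-2−-4.5)² + (-4.5−-2)²) = 3.5355; v₂ = distance/dt₂ = 3.5355

ω₁ = 4.1888, v₂ = 3.5355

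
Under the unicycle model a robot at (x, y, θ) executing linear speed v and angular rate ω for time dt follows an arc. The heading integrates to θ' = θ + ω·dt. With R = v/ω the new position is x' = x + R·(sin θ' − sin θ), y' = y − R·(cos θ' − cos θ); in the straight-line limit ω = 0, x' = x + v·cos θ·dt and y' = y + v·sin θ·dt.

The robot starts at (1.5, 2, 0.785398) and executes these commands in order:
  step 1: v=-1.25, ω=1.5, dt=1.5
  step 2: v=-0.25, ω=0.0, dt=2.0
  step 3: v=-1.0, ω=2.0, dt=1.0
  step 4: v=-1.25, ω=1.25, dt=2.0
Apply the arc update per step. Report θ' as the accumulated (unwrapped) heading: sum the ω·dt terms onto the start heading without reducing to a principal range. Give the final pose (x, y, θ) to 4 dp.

step 1: θ'=3.0354 (R=-0.8333) → pose (2.0009, 0.5821, 3.0354)
step 2: θ'=3.0354 (straight) → pose (2.4981, 0.5291, 3.0354)
step 3: θ'=5.0354 (R=-0.5000) → pose (3.0252, 1.1850, 5.0354)
step 4: θ'=7.5354 (R=-1.0000) → pose (1.1273, 1.1808, 7.5354)

(1.1273, 1.1808, 7.5354)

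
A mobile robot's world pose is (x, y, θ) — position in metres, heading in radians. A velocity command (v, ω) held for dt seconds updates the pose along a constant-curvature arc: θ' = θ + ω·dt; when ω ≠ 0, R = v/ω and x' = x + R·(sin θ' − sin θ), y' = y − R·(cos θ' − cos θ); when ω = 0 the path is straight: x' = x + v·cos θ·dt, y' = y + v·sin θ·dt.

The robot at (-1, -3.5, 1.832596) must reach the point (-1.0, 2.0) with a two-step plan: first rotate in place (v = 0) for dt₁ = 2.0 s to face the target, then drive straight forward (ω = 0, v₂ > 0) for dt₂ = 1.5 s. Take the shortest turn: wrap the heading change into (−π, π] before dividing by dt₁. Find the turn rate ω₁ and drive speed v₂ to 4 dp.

heading to target = atan2(2−-3.5, -1−-1) = 1.5708
Δθ = wrap(1.5708 − 1.8326) = -0.2618; ω₁ = Δθ/dt₁ = -0.1309
distance = √((-1−-1)² + (2−-3.5)²) = 5.5000; v₂ = distance/dt₂ = 3.6667

ω₁ = -0.1309, v₂ = 3.6667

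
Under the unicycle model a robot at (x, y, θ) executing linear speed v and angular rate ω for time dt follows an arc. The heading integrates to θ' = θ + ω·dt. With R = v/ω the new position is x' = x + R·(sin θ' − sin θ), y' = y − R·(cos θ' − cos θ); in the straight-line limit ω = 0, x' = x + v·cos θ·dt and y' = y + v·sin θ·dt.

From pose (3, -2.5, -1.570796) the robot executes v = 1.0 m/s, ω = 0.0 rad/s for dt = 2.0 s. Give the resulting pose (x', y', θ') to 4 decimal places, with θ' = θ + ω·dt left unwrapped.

(3.0000, -4.5000, -1.5708)

θ' = -1.5708 + 0.0·2.0 = -1.5708
ω = 0 → straight: x' = 3 + 1.0·cos(-1.5708)·2.0 = 3.0000
y' = -2.5 + 1.0·sin(-1.5708)·2.0 = -4.5000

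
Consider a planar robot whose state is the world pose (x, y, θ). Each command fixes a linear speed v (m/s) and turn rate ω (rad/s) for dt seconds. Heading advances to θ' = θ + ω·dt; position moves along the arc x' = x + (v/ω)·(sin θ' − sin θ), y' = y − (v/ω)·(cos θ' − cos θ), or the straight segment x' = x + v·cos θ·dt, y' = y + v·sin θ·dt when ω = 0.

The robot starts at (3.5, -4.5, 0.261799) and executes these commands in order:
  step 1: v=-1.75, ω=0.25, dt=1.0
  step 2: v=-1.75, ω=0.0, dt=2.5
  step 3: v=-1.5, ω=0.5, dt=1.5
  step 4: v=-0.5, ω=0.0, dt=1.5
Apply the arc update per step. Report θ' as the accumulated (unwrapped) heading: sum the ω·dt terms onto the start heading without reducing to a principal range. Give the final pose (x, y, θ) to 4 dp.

step 1: θ'=0.5118 (R=-7.0000) → pose (1.8835, -5.1584, 0.5118)
step 2: θ'=0.5118 (straight) → pose (-1.9309, -7.3011, 0.5118)
step 3: θ'=1.2618 (R=-3.0000) → pose (-3.3196, -9.0044, 1.2618)
step 4: θ'=1.2618 (straight) → pose (-3.5477, -9.7188, 1.2618)

(-3.5477, -9.7188, 1.2618)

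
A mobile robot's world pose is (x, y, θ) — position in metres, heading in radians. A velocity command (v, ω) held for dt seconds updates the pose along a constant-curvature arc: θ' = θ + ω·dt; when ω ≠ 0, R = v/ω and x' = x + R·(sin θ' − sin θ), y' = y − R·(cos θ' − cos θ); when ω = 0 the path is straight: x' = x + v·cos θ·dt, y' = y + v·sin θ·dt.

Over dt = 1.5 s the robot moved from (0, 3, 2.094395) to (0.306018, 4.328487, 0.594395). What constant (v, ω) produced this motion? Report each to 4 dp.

v = 1.0000, ω = -1.0000

Δθ = 0.594395 − 2.094395 = -1.500000
ω = Δθ/dt = -1.500000/1.5 = -1.0000
R = −Δy/(cos θ' − cos θ) = -1.0000
v = R·ω = -1.0000·-1.0000 = 1.0000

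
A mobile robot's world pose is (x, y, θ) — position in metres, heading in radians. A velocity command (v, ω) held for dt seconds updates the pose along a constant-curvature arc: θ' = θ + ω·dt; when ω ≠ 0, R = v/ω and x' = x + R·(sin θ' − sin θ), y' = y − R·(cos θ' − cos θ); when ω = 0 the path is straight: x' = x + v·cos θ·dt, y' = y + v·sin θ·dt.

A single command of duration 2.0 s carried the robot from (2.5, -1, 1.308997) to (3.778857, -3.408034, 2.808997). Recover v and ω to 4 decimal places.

v = -1.5000, ω = 0.7500

Δθ = 2.808997 − 1.308997 = 1.500000
ω = Δθ/dt = 1.500000/2.0 = 0.7500
R = −Δy/(cos θ' − cos θ) = -2.0000
v = R·ω = -2.0000·0.7500 = -1.5000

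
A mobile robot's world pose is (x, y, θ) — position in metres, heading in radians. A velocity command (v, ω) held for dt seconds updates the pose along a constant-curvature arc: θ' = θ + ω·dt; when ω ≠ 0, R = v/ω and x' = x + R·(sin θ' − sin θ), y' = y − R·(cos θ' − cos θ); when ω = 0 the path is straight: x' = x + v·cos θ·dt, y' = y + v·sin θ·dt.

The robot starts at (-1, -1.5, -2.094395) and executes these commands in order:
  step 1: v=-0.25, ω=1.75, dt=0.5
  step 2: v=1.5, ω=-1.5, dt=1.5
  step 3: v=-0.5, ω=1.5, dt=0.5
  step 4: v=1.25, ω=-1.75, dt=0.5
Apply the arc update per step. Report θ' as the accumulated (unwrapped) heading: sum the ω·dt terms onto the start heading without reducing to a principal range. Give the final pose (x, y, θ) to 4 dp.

step 1: θ'=-1.2194 (R=-0.1429) → pose (-0.9896, -1.3794, -1.2194)
step 2: θ'=-3.4694 (R=-1.0000) → pose (-2.2504, -2.6704, -3.4694)
step 3: θ'=-2.7194 (R=-0.3333) → pose (-2.0065, -2.6588, -2.7194)
step 4: θ'=-3.5944 (R=-0.7143) → pose (-2.6117, -2.6496, -3.5944)

(-2.6117, -2.6496, -3.5944)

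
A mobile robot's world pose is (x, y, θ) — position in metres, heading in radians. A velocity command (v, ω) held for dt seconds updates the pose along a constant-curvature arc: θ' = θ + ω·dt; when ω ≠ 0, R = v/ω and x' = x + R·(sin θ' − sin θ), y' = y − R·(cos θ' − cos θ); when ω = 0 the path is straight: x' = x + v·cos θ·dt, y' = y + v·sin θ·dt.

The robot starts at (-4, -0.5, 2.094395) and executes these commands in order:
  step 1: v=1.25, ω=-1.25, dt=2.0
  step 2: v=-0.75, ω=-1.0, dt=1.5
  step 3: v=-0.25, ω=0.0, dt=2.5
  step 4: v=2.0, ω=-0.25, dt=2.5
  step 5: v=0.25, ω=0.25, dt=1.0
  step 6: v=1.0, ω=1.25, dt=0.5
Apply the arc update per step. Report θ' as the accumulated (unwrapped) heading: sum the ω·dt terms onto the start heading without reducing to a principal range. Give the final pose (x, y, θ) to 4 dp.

step 1: θ'=-0.4056 (R=-1.0000) → pose (-2.7394, 0.9189, -0.4056)
step 2: θ'=-1.9056 (R=0.7500) → pose (-3.1518, 1.8545, -1.9056)
step 3: θ'=-1.9056 (straight) → pose (-2.9465, 2.4447, -1.9056)
step 4: θ'=-2.5306 (R=-8.0000) → pose (-5.9128, -1.4792, -2.5306)
step 5: θ'=-2.2806 (R=1.0000) → pose (-6.0976, -1.6466, -2.2806)
step 6: θ'=-1.6556 (R=0.8000) → pose (-6.2880, -2.1002, -1.6556)

(-6.2880, -2.1002, -1.6556)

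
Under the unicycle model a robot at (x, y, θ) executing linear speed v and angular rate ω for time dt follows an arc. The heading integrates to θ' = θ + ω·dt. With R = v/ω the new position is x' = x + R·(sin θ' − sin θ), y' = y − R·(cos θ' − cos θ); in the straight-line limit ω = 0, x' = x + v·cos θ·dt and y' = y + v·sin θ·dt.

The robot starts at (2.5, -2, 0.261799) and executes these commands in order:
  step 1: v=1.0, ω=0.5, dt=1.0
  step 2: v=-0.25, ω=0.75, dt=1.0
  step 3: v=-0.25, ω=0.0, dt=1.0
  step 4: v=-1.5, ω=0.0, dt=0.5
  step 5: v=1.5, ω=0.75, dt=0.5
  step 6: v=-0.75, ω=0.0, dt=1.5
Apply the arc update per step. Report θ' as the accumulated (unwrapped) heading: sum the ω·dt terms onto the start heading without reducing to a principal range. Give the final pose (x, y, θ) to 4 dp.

(3.4552, -3.0650, 1.8868)

step 1: θ'=0.7618 (R=2.0000) → pose (3.3628, -1.5153, 0.7618)
step 2: θ'=1.5118 (R=-0.3333) → pose (3.2601, -1.7369, 1.5118)
step 3: θ'=1.5118 (straight) → pose (3.2454, -1.9864, 1.5118)
step 4: θ'=1.5118 (straight) → pose (3.2012, -2.7351, 1.5118)
step 5: θ'=1.8868 (R=2.0000) → pose (3.1056, -1.9957, 1.8868)
step 6: θ'=1.8868 (straight) → pose (3.4552, -3.0650, 1.8868)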